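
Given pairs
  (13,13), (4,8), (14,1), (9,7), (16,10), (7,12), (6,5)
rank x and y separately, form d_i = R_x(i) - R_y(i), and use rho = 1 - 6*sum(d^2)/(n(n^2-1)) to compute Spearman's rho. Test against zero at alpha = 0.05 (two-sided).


Step 1: Rank x and y separately (midranks; no ties here).
rank(x): 13->5, 4->1, 14->6, 9->4, 16->7, 7->3, 6->2
rank(y): 13->7, 8->4, 1->1, 7->3, 10->5, 12->6, 5->2
Step 2: d_i = R_x(i) - R_y(i); compute d_i^2.
  (5-7)^2=4, (1-4)^2=9, (6-1)^2=25, (4-3)^2=1, (7-5)^2=4, (3-6)^2=9, (2-2)^2=0
sum(d^2) = 52.
Step 3: rho = 1 - 6*52 / (7*(7^2 - 1)) = 1 - 312/336 = 0.071429.
Step 4: Under H0, t = rho * sqrt((n-2)/(1-rho^2)) = 0.1601 ~ t(5).
Step 5: Two-sided p-value from the t-distribution with 5 df = 0.879048.
Step 6: alpha = 0.05. fail to reject H0.

rho = 0.0714, p = 0.879048, fail to reject H0 at alpha = 0.05.


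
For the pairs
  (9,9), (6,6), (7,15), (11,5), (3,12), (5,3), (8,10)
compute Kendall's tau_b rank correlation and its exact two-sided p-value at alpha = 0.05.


Step 1: Enumerate the 21 unordered pairs (i,j) with i<j and classify each by sign(x_j-x_i) * sign(y_j-y_i).
  (1,2):dx=-3,dy=-3->C; (1,3):dx=-2,dy=+6->D; (1,4):dx=+2,dy=-4->D; (1,5):dx=-6,dy=+3->D
  (1,6):dx=-4,dy=-6->C; (1,7):dx=-1,dy=+1->D; (2,3):dx=+1,dy=+9->C; (2,4):dx=+5,dy=-1->D
  (2,5):dx=-3,dy=+6->D; (2,6):dx=-1,dy=-3->C; (2,7):dx=+2,dy=+4->C; (3,4):dx=+4,dy=-10->D
  (3,5):dx=-4,dy=-3->C; (3,6):dx=-2,dy=-12->C; (3,7):dx=+1,dy=-5->D; (4,5):dx=-8,dy=+7->D
  (4,6):dx=-6,dy=-2->C; (4,7):dx=-3,dy=+5->D; (5,6):dx=+2,dy=-9->D; (5,7):dx=+5,dy=-2->D
  (6,7):dx=+3,dy=+7->C
Step 2: C = 9, D = 12, total pairs = 21.
Step 3: tau = (C - D)/(n(n-1)/2) = (9 - 12)/21 = -0.142857.
Step 4: Exact two-sided p-value (enumerate n! = 5040 permutations of y under H0): p = 0.772619.
Step 5: alpha = 0.05. fail to reject H0.

tau_b = -0.1429 (C=9, D=12), p = 0.772619, fail to reject H0.


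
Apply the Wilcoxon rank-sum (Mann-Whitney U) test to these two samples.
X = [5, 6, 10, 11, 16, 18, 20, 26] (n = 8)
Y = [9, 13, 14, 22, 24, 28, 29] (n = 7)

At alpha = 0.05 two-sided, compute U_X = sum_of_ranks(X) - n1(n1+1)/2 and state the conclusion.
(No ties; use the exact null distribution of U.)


Step 1: Combine and sort all 15 observations; assign midranks.
sorted (value, group): (5,X), (6,X), (9,Y), (10,X), (11,X), (13,Y), (14,Y), (16,X), (18,X), (20,X), (22,Y), (24,Y), (26,X), (28,Y), (29,Y)
ranks: 5->1, 6->2, 9->3, 10->4, 11->5, 13->6, 14->7, 16->8, 18->9, 20->10, 22->11, 24->12, 26->13, 28->14, 29->15
Step 2: Rank sum for X: R1 = 1 + 2 + 4 + 5 + 8 + 9 + 10 + 13 = 52.
Step 3: U_X = R1 - n1(n1+1)/2 = 52 - 8*9/2 = 52 - 36 = 16.
       U_Y = n1*n2 - U_X = 56 - 16 = 40.
Step 4: No ties, so the exact null distribution of U (based on enumerating the C(15,8) = 6435 equally likely rank assignments) gives the two-sided p-value.
Step 5: p-value = 0.189277; compare to alpha = 0.05. fail to reject H0.

U_X = 16, p = 0.189277, fail to reject H0 at alpha = 0.05.


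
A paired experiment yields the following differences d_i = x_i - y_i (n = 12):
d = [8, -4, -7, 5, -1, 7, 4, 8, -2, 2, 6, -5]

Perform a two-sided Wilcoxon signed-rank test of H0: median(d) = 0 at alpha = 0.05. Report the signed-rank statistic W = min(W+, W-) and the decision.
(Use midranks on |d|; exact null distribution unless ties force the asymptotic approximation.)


Step 1: Drop any zero differences (none here) and take |d_i|.
|d| = [8, 4, 7, 5, 1, 7, 4, 8, 2, 2, 6, 5]
Step 2: Midrank |d_i| (ties get averaged ranks).
ranks: |8|->11.5, |4|->4.5, |7|->9.5, |5|->6.5, |1|->1, |7|->9.5, |4|->4.5, |8|->11.5, |2|->2.5, |2|->2.5, |6|->8, |5|->6.5
Step 3: Attach original signs; sum ranks with positive sign and with negative sign.
W+ = 11.5 + 6.5 + 9.5 + 4.5 + 11.5 + 2.5 + 8 = 54
W- = 4.5 + 9.5 + 1 + 2.5 + 6.5 = 24
(Check: W+ + W- = 78 should equal n(n+1)/2 = 78.)
Step 4: Test statistic W = min(W+, W-) = 24.
Step 5: Ties in |d|, so use the tie-corrected normal approximation.
        E[W] = n(n+1)/4 = 12*13/4 = 39.
        Tie groups: |d|=2 (t=2), |d|=4 (t=2), |d|=5 (t=2), |d|=7 (t=2), |d|=8 (t=2); sum(t^3 - t) = 30.
        Var[W] = n(n+1)(2n+1)/24 - sum(t^3-t)/48 = 3900/24 - 30/48 = 161.875.
        z = (W - E[W]) / sqrt(Var[W]) = (24 - 39) / 12.7230 = -1.1790.
        Two-sided p = 2*Phi(z) = 0.238412.
Step 6: alpha = 0.05. fail to reject H0.

W+ = 54, W- = 24, W = min = 24, p = 0.238412, fail to reject H0.


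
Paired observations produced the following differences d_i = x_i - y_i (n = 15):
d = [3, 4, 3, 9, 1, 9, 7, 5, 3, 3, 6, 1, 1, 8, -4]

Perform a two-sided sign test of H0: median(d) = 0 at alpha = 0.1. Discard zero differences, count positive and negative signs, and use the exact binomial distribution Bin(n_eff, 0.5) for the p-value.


Step 1: Discard zero differences. Original n = 15; n_eff = number of nonzero differences = 15.
Nonzero differences (with sign): +3, +4, +3, +9, +1, +9, +7, +5, +3, +3, +6, +1, +1, +8, -4
Step 2: Count signs: positive = 14, negative = 1.
Step 3: Under H0: P(positive) = 0.5, so the number of positives S ~ Bin(15, 0.5).
Step 4: Two-sided exact p-value = sum of Bin(15,0.5) probabilities at or below the observed probability = 0.000977.
Step 5: alpha = 0.1. reject H0.

n_eff = 15, pos = 14, neg = 1, p = 0.000977, reject H0.


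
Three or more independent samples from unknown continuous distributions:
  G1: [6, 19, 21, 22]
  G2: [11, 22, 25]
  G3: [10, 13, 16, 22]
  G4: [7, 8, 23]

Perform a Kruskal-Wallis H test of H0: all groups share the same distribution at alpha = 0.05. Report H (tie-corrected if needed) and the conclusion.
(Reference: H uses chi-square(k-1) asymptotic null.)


Step 1: Combine all N = 14 observations and assign midranks.
sorted (value, group, rank): (6,G1,1), (7,G4,2), (8,G4,3), (10,G3,4), (11,G2,5), (13,G3,6), (16,G3,7), (19,G1,8), (21,G1,9), (22,G1,11), (22,G2,11), (22,G3,11), (23,G4,13), (25,G2,14)
Step 2: Sum ranks within each group.
R_1 = 29 (n_1 = 4)
R_2 = 30 (n_2 = 3)
R_3 = 28 (n_3 = 4)
R_4 = 18 (n_4 = 3)
Step 3: H = 12/(N(N+1)) * sum(R_i^2/n_i) - 3(N+1)
     = 12/(14*15) * (29^2/4 + 30^2/3 + 28^2/4 + 18^2/3) - 3*15
     = 0.057143 * 814.25 - 45
     = 1.528571.
Step 4: Ties present; correction factor C = 1 - 24/(14^3 - 14) = 0.991209. Corrected H = 1.528571 / 0.991209 = 1.542129.
Step 5: Under H0, H ~ chi^2(3); p-value = 0.672582.
Step 6: alpha = 0.05. fail to reject H0.

H = 1.5421, df = 3, p = 0.672582, fail to reject H0.


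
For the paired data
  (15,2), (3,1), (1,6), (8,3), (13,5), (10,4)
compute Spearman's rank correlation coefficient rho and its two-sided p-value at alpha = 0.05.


Step 1: Rank x and y separately (midranks; no ties here).
rank(x): 15->6, 3->2, 1->1, 8->3, 13->5, 10->4
rank(y): 2->2, 1->1, 6->6, 3->3, 5->5, 4->4
Step 2: d_i = R_x(i) - R_y(i); compute d_i^2.
  (6-2)^2=16, (2-1)^2=1, (1-6)^2=25, (3-3)^2=0, (5-5)^2=0, (4-4)^2=0
sum(d^2) = 42.
Step 3: rho = 1 - 6*42 / (6*(6^2 - 1)) = 1 - 252/210 = -0.200000.
Step 4: Under H0, t = rho * sqrt((n-2)/(1-rho^2)) = -0.4082 ~ t(4).
Step 5: Two-sided p-value from the t-distribution with 4 df = 0.704000.
Step 6: alpha = 0.05. fail to reject H0.

rho = -0.2000, p = 0.704000, fail to reject H0 at alpha = 0.05.


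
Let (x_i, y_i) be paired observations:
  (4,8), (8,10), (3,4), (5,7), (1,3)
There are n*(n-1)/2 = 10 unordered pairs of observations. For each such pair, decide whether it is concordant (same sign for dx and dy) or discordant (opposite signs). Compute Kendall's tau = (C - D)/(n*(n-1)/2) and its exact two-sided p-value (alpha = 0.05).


Step 1: Enumerate the 10 unordered pairs (i,j) with i<j and classify each by sign(x_j-x_i) * sign(y_j-y_i).
  (1,2):dx=+4,dy=+2->C; (1,3):dx=-1,dy=-4->C; (1,4):dx=+1,dy=-1->D; (1,5):dx=-3,dy=-5->C
  (2,3):dx=-5,dy=-6->C; (2,4):dx=-3,dy=-3->C; (2,5):dx=-7,dy=-7->C; (3,4):dx=+2,dy=+3->C
  (3,5):dx=-2,dy=-1->C; (4,5):dx=-4,dy=-4->C
Step 2: C = 9, D = 1, total pairs = 10.
Step 3: tau = (C - D)/(n(n-1)/2) = (9 - 1)/10 = 0.800000.
Step 4: Exact two-sided p-value (enumerate n! = 120 permutations of y under H0): p = 0.083333.
Step 5: alpha = 0.05. fail to reject H0.

tau_b = 0.8000 (C=9, D=1), p = 0.083333, fail to reject H0.


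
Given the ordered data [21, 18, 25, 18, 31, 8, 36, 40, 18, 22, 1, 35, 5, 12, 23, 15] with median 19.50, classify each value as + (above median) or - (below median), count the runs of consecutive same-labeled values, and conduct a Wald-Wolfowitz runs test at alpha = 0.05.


Step 1: Compute median = 19.50; label A = above, B = below.
Labels in order: ABABABAABABABBAB  (n_A = 8, n_B = 8)
Step 2: Count runs R = 14.
Step 3: Under H0 (random ordering), E[R] = 2*n_A*n_B/(n_A+n_B) + 1 = 2*8*8/16 + 1 = 9.0000.
        Var[R] = 2*n_A*n_B*(2*n_A*n_B - n_A - n_B) / ((n_A+n_B)^2 * (n_A+n_B-1)) = 14336/3840 = 3.7333.
        SD[R] = 1.9322.
Step 4: Continuity-corrected z = (R - 0.5 - E[R]) / SD[R] = (14 - 0.5 - 9.0000) / 1.9322 = 2.3290.
Step 5: Two-sided p-value via normal approximation = 2*(1 - Phi(|z|)) = 0.019861.
Step 6: alpha = 0.05. reject H0.

R = 14, z = 2.3290, p = 0.019861, reject H0.


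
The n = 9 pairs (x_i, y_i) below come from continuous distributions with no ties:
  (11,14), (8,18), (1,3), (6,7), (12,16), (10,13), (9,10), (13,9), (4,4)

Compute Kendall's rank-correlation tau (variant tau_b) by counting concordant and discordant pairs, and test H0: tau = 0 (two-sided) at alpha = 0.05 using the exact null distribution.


Step 1: Enumerate the 36 unordered pairs (i,j) with i<j and classify each by sign(x_j-x_i) * sign(y_j-y_i).
  (1,2):dx=-3,dy=+4->D; (1,3):dx=-10,dy=-11->C; (1,4):dx=-5,dy=-7->C; (1,5):dx=+1,dy=+2->C
  (1,6):dx=-1,dy=-1->C; (1,7):dx=-2,dy=-4->C; (1,8):dx=+2,dy=-5->D; (1,9):dx=-7,dy=-10->C
  (2,3):dx=-7,dy=-15->C; (2,4):dx=-2,dy=-11->C; (2,5):dx=+4,dy=-2->D; (2,6):dx=+2,dy=-5->D
  (2,7):dx=+1,dy=-8->D; (2,8):dx=+5,dy=-9->D; (2,9):dx=-4,dy=-14->C; (3,4):dx=+5,dy=+4->C
  (3,5):dx=+11,dy=+13->C; (3,6):dx=+9,dy=+10->C; (3,7):dx=+8,dy=+7->C; (3,8):dx=+12,dy=+6->C
  (3,9):dx=+3,dy=+1->C; (4,5):dx=+6,dy=+9->C; (4,6):dx=+4,dy=+6->C; (4,7):dx=+3,dy=+3->C
  (4,8):dx=+7,dy=+2->C; (4,9):dx=-2,dy=-3->C; (5,6):dx=-2,dy=-3->C; (5,7):dx=-3,dy=-6->C
  (5,8):dx=+1,dy=-7->D; (5,9):dx=-8,dy=-12->C; (6,7):dx=-1,dy=-3->C; (6,8):dx=+3,dy=-4->D
  (6,9):dx=-6,dy=-9->C; (7,8):dx=+4,dy=-1->D; (7,9):dx=-5,dy=-6->C; (8,9):dx=-9,dy=-5->C
Step 2: C = 27, D = 9, total pairs = 36.
Step 3: tau = (C - D)/(n(n-1)/2) = (27 - 9)/36 = 0.500000.
Step 4: Exact two-sided p-value (enumerate n! = 362880 permutations of y under H0): p = 0.075176.
Step 5: alpha = 0.05. fail to reject H0.

tau_b = 0.5000 (C=27, D=9), p = 0.075176, fail to reject H0.


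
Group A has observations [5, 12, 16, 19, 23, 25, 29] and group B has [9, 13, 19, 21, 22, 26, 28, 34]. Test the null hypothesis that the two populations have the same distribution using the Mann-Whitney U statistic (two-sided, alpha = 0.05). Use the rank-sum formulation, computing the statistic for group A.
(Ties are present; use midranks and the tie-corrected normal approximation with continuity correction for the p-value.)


Step 1: Combine and sort all 15 observations; assign midranks.
sorted (value, group): (5,X), (9,Y), (12,X), (13,Y), (16,X), (19,X), (19,Y), (21,Y), (22,Y), (23,X), (25,X), (26,Y), (28,Y), (29,X), (34,Y)
ranks: 5->1, 9->2, 12->3, 13->4, 16->5, 19->6.5, 19->6.5, 21->8, 22->9, 23->10, 25->11, 26->12, 28->13, 29->14, 34->15
Step 2: Rank sum for X: R1 = 1 + 3 + 5 + 6.5 + 10 + 11 + 14 = 50.5.
Step 3: U_X = R1 - n1(n1+1)/2 = 50.5 - 7*8/2 = 50.5 - 28 = 22.5.
       U_Y = n1*n2 - U_X = 56 - 22.5 = 33.5.
Step 4: Ties are present, so use the tie-corrected normal approximation (with continuity correction) for the p-value.
Step 5: p-value = 0.562485; compare to alpha = 0.05. fail to reject H0.

U_X = 22.5, p = 0.562485, fail to reject H0 at alpha = 0.05.


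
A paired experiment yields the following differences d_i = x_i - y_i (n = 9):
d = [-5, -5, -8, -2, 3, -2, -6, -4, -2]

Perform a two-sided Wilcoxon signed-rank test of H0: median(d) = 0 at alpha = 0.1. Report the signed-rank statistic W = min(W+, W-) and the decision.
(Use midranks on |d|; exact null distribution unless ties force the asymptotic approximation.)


Step 1: Drop any zero differences (none here) and take |d_i|.
|d| = [5, 5, 8, 2, 3, 2, 6, 4, 2]
Step 2: Midrank |d_i| (ties get averaged ranks).
ranks: |5|->6.5, |5|->6.5, |8|->9, |2|->2, |3|->4, |2|->2, |6|->8, |4|->5, |2|->2
Step 3: Attach original signs; sum ranks with positive sign and with negative sign.
W+ = 4 = 4
W- = 6.5 + 6.5 + 9 + 2 + 2 + 8 + 5 + 2 = 41
(Check: W+ + W- = 45 should equal n(n+1)/2 = 45.)
Step 4: Test statistic W = min(W+, W-) = 4.
Step 5: Ties in |d|, so use the tie-corrected normal approximation.
        E[W] = n(n+1)/4 = 9*10/4 = 22.5.
        Tie groups: |d|=2 (t=3), |d|=5 (t=2); sum(t^3 - t) = 30.
        Var[W] = n(n+1)(2n+1)/24 - sum(t^3-t)/48 = 1710/24 - 30/48 = 70.625.
        z = (W - E[W]) / sqrt(Var[W]) = (4 - 22.5) / 8.4039 = -2.2014.
        Two-sided p = 2*Phi(z) = 0.027710.
Step 6: alpha = 0.1. reject H0.

W+ = 4, W- = 41, W = min = 4, p = 0.027710, reject H0.


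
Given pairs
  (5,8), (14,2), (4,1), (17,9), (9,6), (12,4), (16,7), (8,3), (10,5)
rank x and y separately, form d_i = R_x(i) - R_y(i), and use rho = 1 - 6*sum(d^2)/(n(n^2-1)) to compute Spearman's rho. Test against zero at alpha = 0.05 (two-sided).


Step 1: Rank x and y separately (midranks; no ties here).
rank(x): 5->2, 14->7, 4->1, 17->9, 9->4, 12->6, 16->8, 8->3, 10->5
rank(y): 8->8, 2->2, 1->1, 9->9, 6->6, 4->4, 7->7, 3->3, 5->5
Step 2: d_i = R_x(i) - R_y(i); compute d_i^2.
  (2-8)^2=36, (7-2)^2=25, (1-1)^2=0, (9-9)^2=0, (4-6)^2=4, (6-4)^2=4, (8-7)^2=1, (3-3)^2=0, (5-5)^2=0
sum(d^2) = 70.
Step 3: rho = 1 - 6*70 / (9*(9^2 - 1)) = 1 - 420/720 = 0.416667.
Step 4: Under H0, t = rho * sqrt((n-2)/(1-rho^2)) = 1.2127 ~ t(7).
Step 5: Two-sided p-value from the t-distribution with 7 df = 0.264586.
Step 6: alpha = 0.05. fail to reject H0.

rho = 0.4167, p = 0.264586, fail to reject H0 at alpha = 0.05.


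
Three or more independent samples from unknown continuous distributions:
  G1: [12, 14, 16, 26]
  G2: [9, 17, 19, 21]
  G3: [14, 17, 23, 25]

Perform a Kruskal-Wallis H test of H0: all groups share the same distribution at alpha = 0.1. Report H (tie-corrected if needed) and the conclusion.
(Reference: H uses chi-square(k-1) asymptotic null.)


Step 1: Combine all N = 12 observations and assign midranks.
sorted (value, group, rank): (9,G2,1), (12,G1,2), (14,G1,3.5), (14,G3,3.5), (16,G1,5), (17,G2,6.5), (17,G3,6.5), (19,G2,8), (21,G2,9), (23,G3,10), (25,G3,11), (26,G1,12)
Step 2: Sum ranks within each group.
R_1 = 22.5 (n_1 = 4)
R_2 = 24.5 (n_2 = 4)
R_3 = 31 (n_3 = 4)
Step 3: H = 12/(N(N+1)) * sum(R_i^2/n_i) - 3(N+1)
     = 12/(12*13) * (22.5^2/4 + 24.5^2/4 + 31^2/4) - 3*13
     = 0.076923 * 516.875 - 39
     = 0.759615.
Step 4: Ties present; correction factor C = 1 - 12/(12^3 - 12) = 0.993007. Corrected H = 0.759615 / 0.993007 = 0.764965.
Step 5: Under H0, H ~ chi^2(2); p-value = 0.682166.
Step 6: alpha = 0.1. fail to reject H0.

H = 0.7650, df = 2, p = 0.682166, fail to reject H0.


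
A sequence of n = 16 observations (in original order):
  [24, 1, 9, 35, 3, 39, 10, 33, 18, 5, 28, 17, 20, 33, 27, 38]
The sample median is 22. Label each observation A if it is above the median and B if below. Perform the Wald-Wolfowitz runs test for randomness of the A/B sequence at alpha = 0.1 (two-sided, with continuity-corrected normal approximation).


Step 1: Compute median = 22; label A = above, B = below.
Labels in order: ABBABABABBABBAAA  (n_A = 8, n_B = 8)
Step 2: Count runs R = 11.
Step 3: Under H0 (random ordering), E[R] = 2*n_A*n_B/(n_A+n_B) + 1 = 2*8*8/16 + 1 = 9.0000.
        Var[R] = 2*n_A*n_B*(2*n_A*n_B - n_A - n_B) / ((n_A+n_B)^2 * (n_A+n_B-1)) = 14336/3840 = 3.7333.
        SD[R] = 1.9322.
Step 4: Continuity-corrected z = (R - 0.5 - E[R]) / SD[R] = (11 - 0.5 - 9.0000) / 1.9322 = 0.7763.
Step 5: Two-sided p-value via normal approximation = 2*(1 - Phi(|z|)) = 0.437558.
Step 6: alpha = 0.1. fail to reject H0.

R = 11, z = 0.7763, p = 0.437558, fail to reject H0.


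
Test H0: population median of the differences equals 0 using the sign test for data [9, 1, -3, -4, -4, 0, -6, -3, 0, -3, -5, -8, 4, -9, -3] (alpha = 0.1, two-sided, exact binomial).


Step 1: Discard zero differences. Original n = 15; n_eff = number of nonzero differences = 13.
Nonzero differences (with sign): +9, +1, -3, -4, -4, -6, -3, -3, -5, -8, +4, -9, -3
Step 2: Count signs: positive = 3, negative = 10.
Step 3: Under H0: P(positive) = 0.5, so the number of positives S ~ Bin(13, 0.5).
Step 4: Two-sided exact p-value = sum of Bin(13,0.5) probabilities at or below the observed probability = 0.092285.
Step 5: alpha = 0.1. reject H0.

n_eff = 13, pos = 3, neg = 10, p = 0.092285, reject H0.


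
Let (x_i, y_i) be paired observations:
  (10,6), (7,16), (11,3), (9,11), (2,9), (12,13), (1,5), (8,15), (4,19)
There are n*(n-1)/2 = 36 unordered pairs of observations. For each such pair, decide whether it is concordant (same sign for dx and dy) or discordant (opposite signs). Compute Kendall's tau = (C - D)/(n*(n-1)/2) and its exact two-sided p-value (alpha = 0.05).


Step 1: Enumerate the 36 unordered pairs (i,j) with i<j and classify each by sign(x_j-x_i) * sign(y_j-y_i).
  (1,2):dx=-3,dy=+10->D; (1,3):dx=+1,dy=-3->D; (1,4):dx=-1,dy=+5->D; (1,5):dx=-8,dy=+3->D
  (1,6):dx=+2,dy=+7->C; (1,7):dx=-9,dy=-1->C; (1,8):dx=-2,dy=+9->D; (1,9):dx=-6,dy=+13->D
  (2,3):dx=+4,dy=-13->D; (2,4):dx=+2,dy=-5->D; (2,5):dx=-5,dy=-7->C; (2,6):dx=+5,dy=-3->D
  (2,7):dx=-6,dy=-11->C; (2,8):dx=+1,dy=-1->D; (2,9):dx=-3,dy=+3->D; (3,4):dx=-2,dy=+8->D
  (3,5):dx=-9,dy=+6->D; (3,6):dx=+1,dy=+10->C; (3,7):dx=-10,dy=+2->D; (3,8):dx=-3,dy=+12->D
  (3,9):dx=-7,dy=+16->D; (4,5):dx=-7,dy=-2->C; (4,6):dx=+3,dy=+2->C; (4,7):dx=-8,dy=-6->C
  (4,8):dx=-1,dy=+4->D; (4,9):dx=-5,dy=+8->D; (5,6):dx=+10,dy=+4->C; (5,7):dx=-1,dy=-4->C
  (5,8):dx=+6,dy=+6->C; (5,9):dx=+2,dy=+10->C; (6,7):dx=-11,dy=-8->C; (6,8):dx=-4,dy=+2->D
  (6,9):dx=-8,dy=+6->D; (7,8):dx=+7,dy=+10->C; (7,9):dx=+3,dy=+14->C; (8,9):dx=-4,dy=+4->D
Step 2: C = 15, D = 21, total pairs = 36.
Step 3: tau = (C - D)/(n(n-1)/2) = (15 - 21)/36 = -0.166667.
Step 4: Exact two-sided p-value (enumerate n! = 362880 permutations of y under H0): p = 0.612202.
Step 5: alpha = 0.05. fail to reject H0.

tau_b = -0.1667 (C=15, D=21), p = 0.612202, fail to reject H0.


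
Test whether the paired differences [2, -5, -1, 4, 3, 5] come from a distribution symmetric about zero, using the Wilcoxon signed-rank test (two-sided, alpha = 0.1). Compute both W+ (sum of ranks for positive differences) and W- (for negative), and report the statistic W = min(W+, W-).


Step 1: Drop any zero differences (none here) and take |d_i|.
|d| = [2, 5, 1, 4, 3, 5]
Step 2: Midrank |d_i| (ties get averaged ranks).
ranks: |2|->2, |5|->5.5, |1|->1, |4|->4, |3|->3, |5|->5.5
Step 3: Attach original signs; sum ranks with positive sign and with negative sign.
W+ = 2 + 4 + 3 + 5.5 = 14.5
W- = 5.5 + 1 = 6.5
(Check: W+ + W- = 21 should equal n(n+1)/2 = 21.)
Step 4: Test statistic W = min(W+, W-) = 6.5.
Step 5: Ties in |d|, so use the tie-corrected normal approximation.
        E[W] = n(n+1)/4 = 6*7/4 = 10.5.
        Tie groups: |d|=5 (t=2); sum(t^3 - t) = 6.
        Var[W] = n(n+1)(2n+1)/24 - sum(t^3-t)/48 = 546/24 - 6/48 = 22.625.
        z = (W - E[W]) / sqrt(Var[W]) = (6.5 - 10.5) / 4.7566 = -0.8409.
        Two-sided p = 2*Phi(z) = 0.400381.
Step 6: alpha = 0.1. fail to reject H0.

W+ = 14.5, W- = 6.5, W = min = 6.5, p = 0.400381, fail to reject H0.


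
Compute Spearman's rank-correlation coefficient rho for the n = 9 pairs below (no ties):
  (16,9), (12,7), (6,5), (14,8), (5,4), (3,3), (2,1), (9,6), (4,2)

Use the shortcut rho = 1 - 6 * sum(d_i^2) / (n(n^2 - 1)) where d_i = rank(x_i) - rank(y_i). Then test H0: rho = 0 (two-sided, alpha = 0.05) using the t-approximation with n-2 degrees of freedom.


Step 1: Rank x and y separately (midranks; no ties here).
rank(x): 16->9, 12->7, 6->5, 14->8, 5->4, 3->2, 2->1, 9->6, 4->3
rank(y): 9->9, 7->7, 5->5, 8->8, 4->4, 3->3, 1->1, 6->6, 2->2
Step 2: d_i = R_x(i) - R_y(i); compute d_i^2.
  (9-9)^2=0, (7-7)^2=0, (5-5)^2=0, (8-8)^2=0, (4-4)^2=0, (2-3)^2=1, (1-1)^2=0, (6-6)^2=0, (3-2)^2=1
sum(d^2) = 2.
Step 3: rho = 1 - 6*2 / (9*(9^2 - 1)) = 1 - 12/720 = 0.983333.
Step 4: Under H0, t = rho * sqrt((n-2)/(1-rho^2)) = 14.3096 ~ t(7).
Step 5: Two-sided p-value from the t-distribution with 7 df = 0.000002.
Step 6: alpha = 0.05. reject H0.

rho = 0.9833, p = 0.000002, reject H0 at alpha = 0.05.


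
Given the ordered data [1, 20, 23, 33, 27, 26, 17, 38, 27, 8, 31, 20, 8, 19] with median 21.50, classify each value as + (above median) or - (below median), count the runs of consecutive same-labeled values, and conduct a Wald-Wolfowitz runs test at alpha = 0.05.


Step 1: Compute median = 21.50; label A = above, B = below.
Labels in order: BBAAAABAABABBB  (n_A = 7, n_B = 7)
Step 2: Count runs R = 7.
Step 3: Under H0 (random ordering), E[R] = 2*n_A*n_B/(n_A+n_B) + 1 = 2*7*7/14 + 1 = 8.0000.
        Var[R] = 2*n_A*n_B*(2*n_A*n_B - n_A - n_B) / ((n_A+n_B)^2 * (n_A+n_B-1)) = 8232/2548 = 3.2308.
        SD[R] = 1.7974.
Step 4: Continuity-corrected z = (R + 0.5 - E[R]) / SD[R] = (7 + 0.5 - 8.0000) / 1.7974 = -0.2782.
Step 5: Two-sided p-value via normal approximation = 2*(1 - Phi(|z|)) = 0.780879.
Step 6: alpha = 0.05. fail to reject H0.

R = 7, z = -0.2782, p = 0.780879, fail to reject H0.


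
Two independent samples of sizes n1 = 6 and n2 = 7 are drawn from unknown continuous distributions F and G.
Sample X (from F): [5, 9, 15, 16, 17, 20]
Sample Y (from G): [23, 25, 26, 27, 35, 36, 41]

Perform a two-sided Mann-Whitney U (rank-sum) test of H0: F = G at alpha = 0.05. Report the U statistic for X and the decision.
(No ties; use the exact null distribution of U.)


Step 1: Combine and sort all 13 observations; assign midranks.
sorted (value, group): (5,X), (9,X), (15,X), (16,X), (17,X), (20,X), (23,Y), (25,Y), (26,Y), (27,Y), (35,Y), (36,Y), (41,Y)
ranks: 5->1, 9->2, 15->3, 16->4, 17->5, 20->6, 23->7, 25->8, 26->9, 27->10, 35->11, 36->12, 41->13
Step 2: Rank sum for X: R1 = 1 + 2 + 3 + 4 + 5 + 6 = 21.
Step 3: U_X = R1 - n1(n1+1)/2 = 21 - 6*7/2 = 21 - 21 = 0.
       U_Y = n1*n2 - U_X = 42 - 0 = 42.
Step 4: No ties, so the exact null distribution of U (based on enumerating the C(13,6) = 1716 equally likely rank assignments) gives the two-sided p-value.
Step 5: p-value = 0.001166; compare to alpha = 0.05. reject H0.

U_X = 0, p = 0.001166, reject H0 at alpha = 0.05.


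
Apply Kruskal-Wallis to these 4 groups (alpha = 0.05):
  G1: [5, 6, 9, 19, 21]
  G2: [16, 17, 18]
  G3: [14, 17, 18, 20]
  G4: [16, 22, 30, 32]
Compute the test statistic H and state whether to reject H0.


Step 1: Combine all N = 16 observations and assign midranks.
sorted (value, group, rank): (5,G1,1), (6,G1,2), (9,G1,3), (14,G3,4), (16,G2,5.5), (16,G4,5.5), (17,G2,7.5), (17,G3,7.5), (18,G2,9.5), (18,G3,9.5), (19,G1,11), (20,G3,12), (21,G1,13), (22,G4,14), (30,G4,15), (32,G4,16)
Step 2: Sum ranks within each group.
R_1 = 30 (n_1 = 5)
R_2 = 22.5 (n_2 = 3)
R_3 = 33 (n_3 = 4)
R_4 = 50.5 (n_4 = 4)
Step 3: H = 12/(N(N+1)) * sum(R_i^2/n_i) - 3(N+1)
     = 12/(16*17) * (30^2/5 + 22.5^2/3 + 33^2/4 + 50.5^2/4) - 3*17
     = 0.044118 * 1258.56 - 51
     = 4.524816.
Step 4: Ties present; correction factor C = 1 - 18/(16^3 - 16) = 0.995588. Corrected H = 4.524816 / 0.995588 = 4.544867.
Step 5: Under H0, H ~ chi^2(3); p-value = 0.208323.
Step 6: alpha = 0.05. fail to reject H0.

H = 4.5449, df = 3, p = 0.208323, fail to reject H0.


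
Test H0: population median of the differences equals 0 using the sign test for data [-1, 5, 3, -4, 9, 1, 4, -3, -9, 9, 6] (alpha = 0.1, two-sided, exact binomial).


Step 1: Discard zero differences. Original n = 11; n_eff = number of nonzero differences = 11.
Nonzero differences (with sign): -1, +5, +3, -4, +9, +1, +4, -3, -9, +9, +6
Step 2: Count signs: positive = 7, negative = 4.
Step 3: Under H0: P(positive) = 0.5, so the number of positives S ~ Bin(11, 0.5).
Step 4: Two-sided exact p-value = sum of Bin(11,0.5) probabilities at or below the observed probability = 0.548828.
Step 5: alpha = 0.1. fail to reject H0.

n_eff = 11, pos = 7, neg = 4, p = 0.548828, fail to reject H0.


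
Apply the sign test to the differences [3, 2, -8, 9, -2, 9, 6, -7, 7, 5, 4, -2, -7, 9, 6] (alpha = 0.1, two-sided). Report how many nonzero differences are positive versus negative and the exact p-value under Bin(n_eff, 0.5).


Step 1: Discard zero differences. Original n = 15; n_eff = number of nonzero differences = 15.
Nonzero differences (with sign): +3, +2, -8, +9, -2, +9, +6, -7, +7, +5, +4, -2, -7, +9, +6
Step 2: Count signs: positive = 10, negative = 5.
Step 3: Under H0: P(positive) = 0.5, so the number of positives S ~ Bin(15, 0.5).
Step 4: Two-sided exact p-value = sum of Bin(15,0.5) probabilities at or below the observed probability = 0.301758.
Step 5: alpha = 0.1. fail to reject H0.

n_eff = 15, pos = 10, neg = 5, p = 0.301758, fail to reject H0.


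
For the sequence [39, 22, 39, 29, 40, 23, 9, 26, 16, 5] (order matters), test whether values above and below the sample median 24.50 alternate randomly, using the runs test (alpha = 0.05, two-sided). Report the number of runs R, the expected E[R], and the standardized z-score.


Step 1: Compute median = 24.50; label A = above, B = below.
Labels in order: ABAAABBABB  (n_A = 5, n_B = 5)
Step 2: Count runs R = 6.
Step 3: Under H0 (random ordering), E[R] = 2*n_A*n_B/(n_A+n_B) + 1 = 2*5*5/10 + 1 = 6.0000.
        Var[R] = 2*n_A*n_B*(2*n_A*n_B - n_A - n_B) / ((n_A+n_B)^2 * (n_A+n_B-1)) = 2000/900 = 2.2222.
        SD[R] = 1.4907.
Step 4: R = E[R], so z = 0 with no continuity correction.
Step 5: Two-sided p-value via normal approximation = 2*(1 - Phi(|z|)) = 1.000000.
Step 6: alpha = 0.05. fail to reject H0.

R = 6, z = 0.0000, p = 1.000000, fail to reject H0.


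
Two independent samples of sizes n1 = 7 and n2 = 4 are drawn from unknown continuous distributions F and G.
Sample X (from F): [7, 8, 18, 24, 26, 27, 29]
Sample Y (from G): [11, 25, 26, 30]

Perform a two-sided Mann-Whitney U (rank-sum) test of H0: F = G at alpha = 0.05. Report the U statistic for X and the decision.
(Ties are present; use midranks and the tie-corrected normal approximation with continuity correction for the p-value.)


Step 1: Combine and sort all 11 observations; assign midranks.
sorted (value, group): (7,X), (8,X), (11,Y), (18,X), (24,X), (25,Y), (26,X), (26,Y), (27,X), (29,X), (30,Y)
ranks: 7->1, 8->2, 11->3, 18->4, 24->5, 25->6, 26->7.5, 26->7.5, 27->9, 29->10, 30->11
Step 2: Rank sum for X: R1 = 1 + 2 + 4 + 5 + 7.5 + 9 + 10 = 38.5.
Step 3: U_X = R1 - n1(n1+1)/2 = 38.5 - 7*8/2 = 38.5 - 28 = 10.5.
       U_Y = n1*n2 - U_X = 28 - 10.5 = 17.5.
Step 4: Ties are present, so use the tie-corrected normal approximation (with continuity correction) for the p-value.
Step 5: p-value = 0.569872; compare to alpha = 0.05. fail to reject H0.

U_X = 10.5, p = 0.569872, fail to reject H0 at alpha = 0.05.


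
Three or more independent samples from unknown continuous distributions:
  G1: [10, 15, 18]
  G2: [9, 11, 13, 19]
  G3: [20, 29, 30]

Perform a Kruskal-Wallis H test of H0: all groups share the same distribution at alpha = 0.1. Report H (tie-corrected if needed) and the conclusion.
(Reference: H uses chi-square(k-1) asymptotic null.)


Step 1: Combine all N = 10 observations and assign midranks.
sorted (value, group, rank): (9,G2,1), (10,G1,2), (11,G2,3), (13,G2,4), (15,G1,5), (18,G1,6), (19,G2,7), (20,G3,8), (29,G3,9), (30,G3,10)
Step 2: Sum ranks within each group.
R_1 = 13 (n_1 = 3)
R_2 = 15 (n_2 = 4)
R_3 = 27 (n_3 = 3)
Step 3: H = 12/(N(N+1)) * sum(R_i^2/n_i) - 3(N+1)
     = 12/(10*11) * (13^2/3 + 15^2/4 + 27^2/3) - 3*11
     = 0.109091 * 355.583 - 33
     = 5.790909.
Step 4: No ties, so H is used without correction.
Step 5: Under H0, H ~ chi^2(2); p-value = 0.055274.
Step 6: alpha = 0.1. reject H0.

H = 5.7909, df = 2, p = 0.055274, reject H0.


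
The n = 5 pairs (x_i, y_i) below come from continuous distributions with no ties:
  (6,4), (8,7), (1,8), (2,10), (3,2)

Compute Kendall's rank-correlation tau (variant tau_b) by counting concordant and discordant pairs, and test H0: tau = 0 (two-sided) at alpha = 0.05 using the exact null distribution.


Step 1: Enumerate the 10 unordered pairs (i,j) with i<j and classify each by sign(x_j-x_i) * sign(y_j-y_i).
  (1,2):dx=+2,dy=+3->C; (1,3):dx=-5,dy=+4->D; (1,4):dx=-4,dy=+6->D; (1,5):dx=-3,dy=-2->C
  (2,3):dx=-7,dy=+1->D; (2,4):dx=-6,dy=+3->D; (2,5):dx=-5,dy=-5->C; (3,4):dx=+1,dy=+2->C
  (3,5):dx=+2,dy=-6->D; (4,5):dx=+1,dy=-8->D
Step 2: C = 4, D = 6, total pairs = 10.
Step 3: tau = (C - D)/(n(n-1)/2) = (4 - 6)/10 = -0.200000.
Step 4: Exact two-sided p-value (enumerate n! = 120 permutations of y under H0): p = 0.816667.
Step 5: alpha = 0.05. fail to reject H0.

tau_b = -0.2000 (C=4, D=6), p = 0.816667, fail to reject H0.


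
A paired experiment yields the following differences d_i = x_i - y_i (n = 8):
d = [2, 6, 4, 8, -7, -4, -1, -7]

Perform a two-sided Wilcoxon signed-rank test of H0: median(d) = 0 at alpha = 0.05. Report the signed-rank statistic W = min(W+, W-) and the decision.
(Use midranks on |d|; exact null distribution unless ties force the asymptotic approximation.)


Step 1: Drop any zero differences (none here) and take |d_i|.
|d| = [2, 6, 4, 8, 7, 4, 1, 7]
Step 2: Midrank |d_i| (ties get averaged ranks).
ranks: |2|->2, |6|->5, |4|->3.5, |8|->8, |7|->6.5, |4|->3.5, |1|->1, |7|->6.5
Step 3: Attach original signs; sum ranks with positive sign and with negative sign.
W+ = 2 + 5 + 3.5 + 8 = 18.5
W- = 6.5 + 3.5 + 1 + 6.5 = 17.5
(Check: W+ + W- = 36 should equal n(n+1)/2 = 36.)
Step 4: Test statistic W = min(W+, W-) = 17.5.
Step 5: Ties in |d|, so use the tie-corrected normal approximation.
        E[W] = n(n+1)/4 = 8*9/4 = 18.
        Tie groups: |d|=4 (t=2), |d|=7 (t=2); sum(t^3 - t) = 12.
        Var[W] = n(n+1)(2n+1)/24 - sum(t^3-t)/48 = 1224/24 - 12/48 = 50.75.
        z = (W - E[W]) / sqrt(Var[W]) = (17.5 - 18) / 7.1239 = -0.0702.
        Two-sided p = 2*Phi(z) = 0.944045.
Step 6: alpha = 0.05. fail to reject H0.

W+ = 18.5, W- = 17.5, W = min = 17.5, p = 0.944045, fail to reject H0.


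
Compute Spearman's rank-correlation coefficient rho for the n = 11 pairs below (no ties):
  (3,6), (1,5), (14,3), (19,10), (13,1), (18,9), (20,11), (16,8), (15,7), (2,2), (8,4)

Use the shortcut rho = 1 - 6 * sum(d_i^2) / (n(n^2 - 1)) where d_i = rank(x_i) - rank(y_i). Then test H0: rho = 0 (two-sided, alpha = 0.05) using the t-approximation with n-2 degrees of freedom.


Step 1: Rank x and y separately (midranks; no ties here).
rank(x): 3->3, 1->1, 14->6, 19->10, 13->5, 18->9, 20->11, 16->8, 15->7, 2->2, 8->4
rank(y): 6->6, 5->5, 3->3, 10->10, 1->1, 9->9, 11->11, 8->8, 7->7, 2->2, 4->4
Step 2: d_i = R_x(i) - R_y(i); compute d_i^2.
  (3-6)^2=9, (1-5)^2=16, (6-3)^2=9, (10-10)^2=0, (5-1)^2=16, (9-9)^2=0, (11-11)^2=0, (8-8)^2=0, (7-7)^2=0, (2-2)^2=0, (4-4)^2=0
sum(d^2) = 50.
Step 3: rho = 1 - 6*50 / (11*(11^2 - 1)) = 1 - 300/1320 = 0.772727.
Step 4: Under H0, t = rho * sqrt((n-2)/(1-rho^2)) = 3.6522 ~ t(9).
Step 5: Two-sided p-value from the t-distribution with 9 df = 0.005299.
Step 6: alpha = 0.05. reject H0.

rho = 0.7727, p = 0.005299, reject H0 at alpha = 0.05.


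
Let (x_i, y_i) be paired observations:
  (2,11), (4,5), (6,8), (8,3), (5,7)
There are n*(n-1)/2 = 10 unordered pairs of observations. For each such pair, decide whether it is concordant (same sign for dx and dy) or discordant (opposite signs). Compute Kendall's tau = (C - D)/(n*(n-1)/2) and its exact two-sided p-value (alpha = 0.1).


Step 1: Enumerate the 10 unordered pairs (i,j) with i<j and classify each by sign(x_j-x_i) * sign(y_j-y_i).
  (1,2):dx=+2,dy=-6->D; (1,3):dx=+4,dy=-3->D; (1,4):dx=+6,dy=-8->D; (1,5):dx=+3,dy=-4->D
  (2,3):dx=+2,dy=+3->C; (2,4):dx=+4,dy=-2->D; (2,5):dx=+1,dy=+2->C; (3,4):dx=+2,dy=-5->D
  (3,5):dx=-1,dy=-1->C; (4,5):dx=-3,dy=+4->D
Step 2: C = 3, D = 7, total pairs = 10.
Step 3: tau = (C - D)/(n(n-1)/2) = (3 - 7)/10 = -0.400000.
Step 4: Exact two-sided p-value (enumerate n! = 120 permutations of y under H0): p = 0.483333.
Step 5: alpha = 0.1. fail to reject H0.

tau_b = -0.4000 (C=3, D=7), p = 0.483333, fail to reject H0.


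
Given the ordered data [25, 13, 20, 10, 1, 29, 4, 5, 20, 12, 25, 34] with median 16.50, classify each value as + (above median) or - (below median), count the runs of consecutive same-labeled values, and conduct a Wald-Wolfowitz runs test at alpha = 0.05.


Step 1: Compute median = 16.50; label A = above, B = below.
Labels in order: ABABBABBABAA  (n_A = 6, n_B = 6)
Step 2: Count runs R = 9.
Step 3: Under H0 (random ordering), E[R] = 2*n_A*n_B/(n_A+n_B) + 1 = 2*6*6/12 + 1 = 7.0000.
        Var[R] = 2*n_A*n_B*(2*n_A*n_B - n_A - n_B) / ((n_A+n_B)^2 * (n_A+n_B-1)) = 4320/1584 = 2.7273.
        SD[R] = 1.6514.
Step 4: Continuity-corrected z = (R - 0.5 - E[R]) / SD[R] = (9 - 0.5 - 7.0000) / 1.6514 = 0.9083.
Step 5: Two-sided p-value via normal approximation = 2*(1 - Phi(|z|)) = 0.363722.
Step 6: alpha = 0.05. fail to reject H0.

R = 9, z = 0.9083, p = 0.363722, fail to reject H0.


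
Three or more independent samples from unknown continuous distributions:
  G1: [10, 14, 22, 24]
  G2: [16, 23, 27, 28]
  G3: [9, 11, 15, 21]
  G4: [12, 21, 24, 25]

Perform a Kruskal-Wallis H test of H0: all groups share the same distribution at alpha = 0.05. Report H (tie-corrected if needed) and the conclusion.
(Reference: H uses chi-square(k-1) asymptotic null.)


Step 1: Combine all N = 16 observations and assign midranks.
sorted (value, group, rank): (9,G3,1), (10,G1,2), (11,G3,3), (12,G4,4), (14,G1,5), (15,G3,6), (16,G2,7), (21,G3,8.5), (21,G4,8.5), (22,G1,10), (23,G2,11), (24,G1,12.5), (24,G4,12.5), (25,G4,14), (27,G2,15), (28,G2,16)
Step 2: Sum ranks within each group.
R_1 = 29.5 (n_1 = 4)
R_2 = 49 (n_2 = 4)
R_3 = 18.5 (n_3 = 4)
R_4 = 39 (n_4 = 4)
Step 3: H = 12/(N(N+1)) * sum(R_i^2/n_i) - 3(N+1)
     = 12/(16*17) * (29.5^2/4 + 49^2/4 + 18.5^2/4 + 39^2/4) - 3*17
     = 0.044118 * 1283.62 - 51
     = 5.630515.
Step 4: Ties present; correction factor C = 1 - 12/(16^3 - 16) = 0.997059. Corrected H = 5.630515 / 0.997059 = 5.647124.
Step 5: Under H0, H ~ chi^2(3); p-value = 0.130099.
Step 6: alpha = 0.05. fail to reject H0.

H = 5.6471, df = 3, p = 0.130099, fail to reject H0.


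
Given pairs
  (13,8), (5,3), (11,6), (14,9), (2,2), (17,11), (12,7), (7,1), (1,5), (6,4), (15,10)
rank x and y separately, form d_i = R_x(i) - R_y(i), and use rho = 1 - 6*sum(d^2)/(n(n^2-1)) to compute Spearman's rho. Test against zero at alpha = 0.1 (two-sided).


Step 1: Rank x and y separately (midranks; no ties here).
rank(x): 13->8, 5->3, 11->6, 14->9, 2->2, 17->11, 12->7, 7->5, 1->1, 6->4, 15->10
rank(y): 8->8, 3->3, 6->6, 9->9, 2->2, 11->11, 7->7, 1->1, 5->5, 4->4, 10->10
Step 2: d_i = R_x(i) - R_y(i); compute d_i^2.
  (8-8)^2=0, (3-3)^2=0, (6-6)^2=0, (9-9)^2=0, (2-2)^2=0, (11-11)^2=0, (7-7)^2=0, (5-1)^2=16, (1-5)^2=16, (4-4)^2=0, (10-10)^2=0
sum(d^2) = 32.
Step 3: rho = 1 - 6*32 / (11*(11^2 - 1)) = 1 - 192/1320 = 0.854545.
Step 4: Under H0, t = rho * sqrt((n-2)/(1-rho^2)) = 4.9360 ~ t(9).
Step 5: Two-sided p-value from the t-distribution with 9 df = 0.000807.
Step 6: alpha = 0.1. reject H0.

rho = 0.8545, p = 0.000807, reject H0 at alpha = 0.1.


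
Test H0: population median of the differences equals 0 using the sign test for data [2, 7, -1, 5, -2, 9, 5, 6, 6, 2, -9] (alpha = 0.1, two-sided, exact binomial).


Step 1: Discard zero differences. Original n = 11; n_eff = number of nonzero differences = 11.
Nonzero differences (with sign): +2, +7, -1, +5, -2, +9, +5, +6, +6, +2, -9
Step 2: Count signs: positive = 8, negative = 3.
Step 3: Under H0: P(positive) = 0.5, so the number of positives S ~ Bin(11, 0.5).
Step 4: Two-sided exact p-value = sum of Bin(11,0.5) probabilities at or below the observed probability = 0.226562.
Step 5: alpha = 0.1. fail to reject H0.

n_eff = 11, pos = 8, neg = 3, p = 0.226562, fail to reject H0.


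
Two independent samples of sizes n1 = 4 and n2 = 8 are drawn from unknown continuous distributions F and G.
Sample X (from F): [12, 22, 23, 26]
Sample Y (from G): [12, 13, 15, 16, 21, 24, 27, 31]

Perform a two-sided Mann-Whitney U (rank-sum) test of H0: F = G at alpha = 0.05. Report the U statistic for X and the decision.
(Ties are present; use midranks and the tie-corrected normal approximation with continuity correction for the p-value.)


Step 1: Combine and sort all 12 observations; assign midranks.
sorted (value, group): (12,X), (12,Y), (13,Y), (15,Y), (16,Y), (21,Y), (22,X), (23,X), (24,Y), (26,X), (27,Y), (31,Y)
ranks: 12->1.5, 12->1.5, 13->3, 15->4, 16->5, 21->6, 22->7, 23->8, 24->9, 26->10, 27->11, 31->12
Step 2: Rank sum for X: R1 = 1.5 + 7 + 8 + 10 = 26.5.
Step 3: U_X = R1 - n1(n1+1)/2 = 26.5 - 4*5/2 = 26.5 - 10 = 16.5.
       U_Y = n1*n2 - U_X = 32 - 16.5 = 15.5.
Step 4: Ties are present, so use the tie-corrected normal approximation (with continuity correction) for the p-value.
Step 5: p-value = 1.000000; compare to alpha = 0.05. fail to reject H0.

U_X = 16.5, p = 1.000000, fail to reject H0 at alpha = 0.05.


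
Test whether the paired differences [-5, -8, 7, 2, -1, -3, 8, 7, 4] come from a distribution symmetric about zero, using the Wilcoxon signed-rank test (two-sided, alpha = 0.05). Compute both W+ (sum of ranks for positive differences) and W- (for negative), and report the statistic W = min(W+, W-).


Step 1: Drop any zero differences (none here) and take |d_i|.
|d| = [5, 8, 7, 2, 1, 3, 8, 7, 4]
Step 2: Midrank |d_i| (ties get averaged ranks).
ranks: |5|->5, |8|->8.5, |7|->6.5, |2|->2, |1|->1, |3|->3, |8|->8.5, |7|->6.5, |4|->4
Step 3: Attach original signs; sum ranks with positive sign and with negative sign.
W+ = 6.5 + 2 + 8.5 + 6.5 + 4 = 27.5
W- = 5 + 8.5 + 1 + 3 = 17.5
(Check: W+ + W- = 45 should equal n(n+1)/2 = 45.)
Step 4: Test statistic W = min(W+, W-) = 17.5.
Step 5: Ties in |d|, so use the tie-corrected normal approximation.
        E[W] = n(n+1)/4 = 9*10/4 = 22.5.
        Tie groups: |d|=7 (t=2), |d|=8 (t=2); sum(t^3 - t) = 12.
        Var[W] = n(n+1)(2n+1)/24 - sum(t^3-t)/48 = 1710/24 - 12/48 = 71.
        z = (W - E[W]) / sqrt(Var[W]) = (17.5 - 22.5) / 8.4261 = -0.5934.
        Two-sided p = 2*Phi(z) = 0.552920.
Step 6: alpha = 0.05. fail to reject H0.

W+ = 27.5, W- = 17.5, W = min = 17.5, p = 0.552920, fail to reject H0.


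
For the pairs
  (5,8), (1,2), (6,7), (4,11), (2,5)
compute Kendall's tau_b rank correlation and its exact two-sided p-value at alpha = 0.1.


Step 1: Enumerate the 10 unordered pairs (i,j) with i<j and classify each by sign(x_j-x_i) * sign(y_j-y_i).
  (1,2):dx=-4,dy=-6->C; (1,3):dx=+1,dy=-1->D; (1,4):dx=-1,dy=+3->D; (1,5):dx=-3,dy=-3->C
  (2,3):dx=+5,dy=+5->C; (2,4):dx=+3,dy=+9->C; (2,5):dx=+1,dy=+3->C; (3,4):dx=-2,dy=+4->D
  (3,5):dx=-4,dy=-2->C; (4,5):dx=-2,dy=-6->C
Step 2: C = 7, D = 3, total pairs = 10.
Step 3: tau = (C - D)/(n(n-1)/2) = (7 - 3)/10 = 0.400000.
Step 4: Exact two-sided p-value (enumerate n! = 120 permutations of y under H0): p = 0.483333.
Step 5: alpha = 0.1. fail to reject H0.

tau_b = 0.4000 (C=7, D=3), p = 0.483333, fail to reject H0.


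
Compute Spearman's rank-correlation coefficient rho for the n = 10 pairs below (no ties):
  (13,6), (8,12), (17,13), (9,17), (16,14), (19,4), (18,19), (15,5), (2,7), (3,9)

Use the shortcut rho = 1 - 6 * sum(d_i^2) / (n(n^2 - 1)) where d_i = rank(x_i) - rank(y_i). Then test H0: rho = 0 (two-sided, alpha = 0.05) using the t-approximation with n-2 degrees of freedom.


Step 1: Rank x and y separately (midranks; no ties here).
rank(x): 13->5, 8->3, 17->8, 9->4, 16->7, 19->10, 18->9, 15->6, 2->1, 3->2
rank(y): 6->3, 12->6, 13->7, 17->9, 14->8, 4->1, 19->10, 5->2, 7->4, 9->5
Step 2: d_i = R_x(i) - R_y(i); compute d_i^2.
  (5-3)^2=4, (3-6)^2=9, (8-7)^2=1, (4-9)^2=25, (7-8)^2=1, (10-1)^2=81, (9-10)^2=1, (6-2)^2=16, (1-4)^2=9, (2-5)^2=9
sum(d^2) = 156.
Step 3: rho = 1 - 6*156 / (10*(10^2 - 1)) = 1 - 936/990 = 0.054545.
Step 4: Under H0, t = rho * sqrt((n-2)/(1-rho^2)) = 0.1545 ~ t(8).
Step 5: Two-sided p-value from the t-distribution with 8 df = 0.881036.
Step 6: alpha = 0.05. fail to reject H0.

rho = 0.0545, p = 0.881036, fail to reject H0 at alpha = 0.05.


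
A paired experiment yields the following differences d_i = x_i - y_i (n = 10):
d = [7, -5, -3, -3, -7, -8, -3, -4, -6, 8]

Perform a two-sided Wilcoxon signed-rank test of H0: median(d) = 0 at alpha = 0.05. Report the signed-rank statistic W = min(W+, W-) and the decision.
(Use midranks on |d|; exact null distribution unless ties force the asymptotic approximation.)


Step 1: Drop any zero differences (none here) and take |d_i|.
|d| = [7, 5, 3, 3, 7, 8, 3, 4, 6, 8]
Step 2: Midrank |d_i| (ties get averaged ranks).
ranks: |7|->7.5, |5|->5, |3|->2, |3|->2, |7|->7.5, |8|->9.5, |3|->2, |4|->4, |6|->6, |8|->9.5
Step 3: Attach original signs; sum ranks with positive sign and with negative sign.
W+ = 7.5 + 9.5 = 17
W- = 5 + 2 + 2 + 7.5 + 9.5 + 2 + 4 + 6 = 38
(Check: W+ + W- = 55 should equal n(n+1)/2 = 55.)
Step 4: Test statistic W = min(W+, W-) = 17.
Step 5: Ties in |d|, so use the tie-corrected normal approximation.
        E[W] = n(n+1)/4 = 10*11/4 = 27.5.
        Tie groups: |d|=3 (t=3), |d|=7 (t=2), |d|=8 (t=2); sum(t^3 - t) = 36.
        Var[W] = n(n+1)(2n+1)/24 - sum(t^3-t)/48 = 2310/24 - 36/48 = 95.5.
        z = (W - E[W]) / sqrt(Var[W]) = (17 - 27.5) / 9.7724 = -1.0745.
        Two-sided p = 2*Phi(z) = 0.282619.
Step 6: alpha = 0.05. fail to reject H0.

W+ = 17, W- = 38, W = min = 17, p = 0.282619, fail to reject H0.
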